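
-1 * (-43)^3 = 79507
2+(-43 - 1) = -42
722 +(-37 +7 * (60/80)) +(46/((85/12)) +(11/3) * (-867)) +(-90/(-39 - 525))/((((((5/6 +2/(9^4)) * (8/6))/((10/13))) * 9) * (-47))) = -265119823392571/106805989420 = -2482.26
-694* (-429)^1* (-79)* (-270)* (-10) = -63504955800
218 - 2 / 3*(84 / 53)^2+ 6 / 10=3046717 / 14045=216.93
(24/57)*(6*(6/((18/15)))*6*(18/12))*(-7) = -15120/19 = -795.79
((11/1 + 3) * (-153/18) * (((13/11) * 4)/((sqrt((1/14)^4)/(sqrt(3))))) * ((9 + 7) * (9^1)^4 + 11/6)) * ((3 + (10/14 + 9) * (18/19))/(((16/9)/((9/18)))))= -33210620018667 * sqrt(3)/836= -68806795721.53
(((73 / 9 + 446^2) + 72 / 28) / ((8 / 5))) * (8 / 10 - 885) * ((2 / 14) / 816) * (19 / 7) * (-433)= 455822335211027 / 20151936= 22619282.59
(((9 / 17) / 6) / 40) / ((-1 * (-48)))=1 / 21760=0.00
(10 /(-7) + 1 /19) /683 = -183 /90839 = -0.00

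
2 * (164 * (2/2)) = 328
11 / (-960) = -11 / 960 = -0.01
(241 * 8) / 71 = 1928 / 71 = 27.15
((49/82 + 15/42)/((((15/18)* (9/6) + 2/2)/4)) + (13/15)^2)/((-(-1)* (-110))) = -1597/71750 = -0.02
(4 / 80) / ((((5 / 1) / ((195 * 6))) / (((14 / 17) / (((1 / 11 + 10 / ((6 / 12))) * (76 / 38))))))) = 693 / 2890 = 0.24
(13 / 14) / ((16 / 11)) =143 / 224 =0.64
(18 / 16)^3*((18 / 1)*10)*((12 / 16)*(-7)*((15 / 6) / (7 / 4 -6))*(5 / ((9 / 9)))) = 17222625 / 4352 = 3957.40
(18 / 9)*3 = 6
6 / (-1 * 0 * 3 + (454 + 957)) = 6 / 1411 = 0.00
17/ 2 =8.50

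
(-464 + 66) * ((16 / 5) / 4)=-1592 / 5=-318.40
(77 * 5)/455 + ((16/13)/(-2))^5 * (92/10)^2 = -61482813/9282325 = -6.62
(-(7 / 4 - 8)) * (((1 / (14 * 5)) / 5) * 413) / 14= 0.53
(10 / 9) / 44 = 5 / 198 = 0.03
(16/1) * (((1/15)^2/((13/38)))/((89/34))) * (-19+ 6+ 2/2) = -0.95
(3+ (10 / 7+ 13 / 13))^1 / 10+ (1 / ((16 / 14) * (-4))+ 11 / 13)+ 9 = 148079 / 14560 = 10.17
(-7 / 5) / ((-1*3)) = 7 / 15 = 0.47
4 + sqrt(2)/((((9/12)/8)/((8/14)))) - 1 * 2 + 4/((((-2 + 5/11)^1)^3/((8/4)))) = -822/4913 + 128 * sqrt(2)/21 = 8.45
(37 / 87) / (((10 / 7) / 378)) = 16317 / 145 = 112.53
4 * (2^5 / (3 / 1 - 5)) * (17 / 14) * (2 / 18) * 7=-60.44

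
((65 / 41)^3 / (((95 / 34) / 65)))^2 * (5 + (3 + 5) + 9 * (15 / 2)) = 1186097959919031250 / 1714787631001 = 691687.96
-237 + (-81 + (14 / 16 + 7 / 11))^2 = 47094697 / 7744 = 6081.44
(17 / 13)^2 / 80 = 289 / 13520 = 0.02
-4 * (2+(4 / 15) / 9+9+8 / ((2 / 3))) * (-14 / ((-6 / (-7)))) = 1504.60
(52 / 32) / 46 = 13 / 368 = 0.04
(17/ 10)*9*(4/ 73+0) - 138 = -50064/ 365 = -137.16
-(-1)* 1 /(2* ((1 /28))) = 14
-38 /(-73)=38 /73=0.52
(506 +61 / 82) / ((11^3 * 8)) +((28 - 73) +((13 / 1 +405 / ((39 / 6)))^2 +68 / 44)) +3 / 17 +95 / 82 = 14120900485649 / 2508519728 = 5629.18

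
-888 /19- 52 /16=-3799 /76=-49.99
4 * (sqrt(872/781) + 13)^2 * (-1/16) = -49.40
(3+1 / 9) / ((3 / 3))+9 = 109 / 9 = 12.11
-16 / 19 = -0.84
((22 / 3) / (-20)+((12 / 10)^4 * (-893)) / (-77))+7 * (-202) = -401454407 / 288750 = -1390.32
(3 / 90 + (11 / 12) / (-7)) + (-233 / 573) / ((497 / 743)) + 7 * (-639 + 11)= -25041963901 / 5695620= -4396.71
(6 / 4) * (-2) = -3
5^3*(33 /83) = 4125 /83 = 49.70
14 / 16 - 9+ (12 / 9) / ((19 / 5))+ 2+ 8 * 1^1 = 1015 / 456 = 2.23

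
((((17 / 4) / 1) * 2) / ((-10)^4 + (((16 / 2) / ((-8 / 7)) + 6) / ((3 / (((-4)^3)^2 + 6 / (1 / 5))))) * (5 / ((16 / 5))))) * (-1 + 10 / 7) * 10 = 1224 / 263795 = 0.00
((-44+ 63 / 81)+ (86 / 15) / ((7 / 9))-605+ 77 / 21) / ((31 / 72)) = -1605704 / 1085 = -1479.91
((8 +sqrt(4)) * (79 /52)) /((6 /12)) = 395 /13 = 30.38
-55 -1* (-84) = 29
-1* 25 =-25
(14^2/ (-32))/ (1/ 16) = -98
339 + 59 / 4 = 1415 / 4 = 353.75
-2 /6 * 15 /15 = -1 /3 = -0.33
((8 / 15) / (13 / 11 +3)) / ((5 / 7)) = 308 / 1725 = 0.18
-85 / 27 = -3.15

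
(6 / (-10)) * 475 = -285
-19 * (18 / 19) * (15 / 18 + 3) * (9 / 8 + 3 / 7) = -6003 / 56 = -107.20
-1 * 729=-729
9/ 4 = 2.25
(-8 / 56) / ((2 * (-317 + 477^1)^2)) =-1 / 358400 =-0.00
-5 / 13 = -0.38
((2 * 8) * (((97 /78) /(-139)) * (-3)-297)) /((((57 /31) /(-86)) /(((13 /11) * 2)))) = 525294.84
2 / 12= 1 / 6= 0.17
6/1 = 6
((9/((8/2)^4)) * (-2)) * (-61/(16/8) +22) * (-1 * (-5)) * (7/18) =595/512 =1.16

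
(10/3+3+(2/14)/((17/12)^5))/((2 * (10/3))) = 189587477/198779980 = 0.95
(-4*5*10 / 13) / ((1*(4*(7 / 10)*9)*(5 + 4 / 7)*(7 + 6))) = -500 / 59319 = -0.01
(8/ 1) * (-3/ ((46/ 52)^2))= -16224/ 529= -30.67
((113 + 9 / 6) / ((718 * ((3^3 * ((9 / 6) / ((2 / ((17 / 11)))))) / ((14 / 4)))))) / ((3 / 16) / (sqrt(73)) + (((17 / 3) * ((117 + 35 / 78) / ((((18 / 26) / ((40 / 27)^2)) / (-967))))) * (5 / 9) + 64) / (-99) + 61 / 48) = 8058908687418678380751999 / 5173924809923540138852521368104 -1807769046087318699 * sqrt(73) / 5173924809923540138852521368104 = 0.00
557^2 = 310249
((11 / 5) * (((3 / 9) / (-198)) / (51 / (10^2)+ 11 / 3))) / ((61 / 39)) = -130 / 229299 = -0.00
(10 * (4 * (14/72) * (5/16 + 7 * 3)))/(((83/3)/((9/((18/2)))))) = 5.99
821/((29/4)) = 3284/29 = 113.24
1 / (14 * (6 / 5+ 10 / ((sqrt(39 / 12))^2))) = 65 / 3892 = 0.02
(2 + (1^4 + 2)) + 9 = 14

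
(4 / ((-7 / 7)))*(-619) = 2476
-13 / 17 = -0.76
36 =36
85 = 85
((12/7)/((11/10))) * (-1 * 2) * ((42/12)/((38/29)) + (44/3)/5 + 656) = -430988/209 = -2062.14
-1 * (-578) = 578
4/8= 1/2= 0.50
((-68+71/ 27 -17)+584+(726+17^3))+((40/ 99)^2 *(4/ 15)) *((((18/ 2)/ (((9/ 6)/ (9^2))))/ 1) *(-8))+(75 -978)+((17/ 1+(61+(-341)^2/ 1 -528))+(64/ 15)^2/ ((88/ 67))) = 9875588357/ 81675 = 120913.23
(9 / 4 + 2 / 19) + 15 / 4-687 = -12937 / 19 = -680.89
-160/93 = -1.72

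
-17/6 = -2.83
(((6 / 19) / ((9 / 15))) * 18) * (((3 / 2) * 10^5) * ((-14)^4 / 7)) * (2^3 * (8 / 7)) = 1354752000000 / 19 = 71302736842.11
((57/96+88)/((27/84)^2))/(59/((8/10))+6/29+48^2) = 99470/275843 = 0.36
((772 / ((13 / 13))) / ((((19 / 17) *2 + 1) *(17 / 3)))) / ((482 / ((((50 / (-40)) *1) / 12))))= -193 / 21208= -0.01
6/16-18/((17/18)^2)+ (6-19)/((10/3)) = -274029/11560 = -23.70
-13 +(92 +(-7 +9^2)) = 153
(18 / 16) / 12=3 / 32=0.09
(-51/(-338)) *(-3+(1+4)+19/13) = 2295/4394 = 0.52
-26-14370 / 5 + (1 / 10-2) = -29019 / 10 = -2901.90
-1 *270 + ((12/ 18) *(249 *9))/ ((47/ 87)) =117288/ 47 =2495.49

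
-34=-34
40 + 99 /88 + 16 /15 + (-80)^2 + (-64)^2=1264583 /120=10538.19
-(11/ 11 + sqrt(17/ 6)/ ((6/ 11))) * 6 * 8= -44 * sqrt(102)/ 3 -48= -196.13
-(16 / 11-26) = 270 / 11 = 24.55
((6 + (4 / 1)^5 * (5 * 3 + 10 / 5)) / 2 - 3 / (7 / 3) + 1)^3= 226389874898123 / 343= 660028789790.45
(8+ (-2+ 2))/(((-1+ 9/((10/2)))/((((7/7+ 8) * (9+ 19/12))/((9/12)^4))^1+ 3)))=82090/27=3040.37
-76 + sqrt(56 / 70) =-76 + 2*sqrt(5) / 5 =-75.11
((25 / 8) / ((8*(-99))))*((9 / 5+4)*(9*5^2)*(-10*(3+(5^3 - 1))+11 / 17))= 78223875 / 11968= 6536.09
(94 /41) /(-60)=-47 /1230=-0.04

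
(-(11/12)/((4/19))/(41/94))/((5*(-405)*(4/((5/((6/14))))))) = 68761/4782240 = 0.01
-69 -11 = -80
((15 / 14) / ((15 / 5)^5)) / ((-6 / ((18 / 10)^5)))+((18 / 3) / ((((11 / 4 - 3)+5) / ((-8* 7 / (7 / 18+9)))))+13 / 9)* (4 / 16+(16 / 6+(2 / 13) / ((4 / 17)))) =-214563661349 / 9861783750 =-21.76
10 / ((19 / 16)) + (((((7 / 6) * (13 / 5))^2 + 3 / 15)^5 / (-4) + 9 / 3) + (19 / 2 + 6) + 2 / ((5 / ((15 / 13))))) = -10694418418108869020347 / 583404120000000000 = -18331.06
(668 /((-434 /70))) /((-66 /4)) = 6680 /1023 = 6.53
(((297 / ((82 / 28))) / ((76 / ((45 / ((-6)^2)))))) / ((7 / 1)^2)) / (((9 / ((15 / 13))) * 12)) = 825 / 2268448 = 0.00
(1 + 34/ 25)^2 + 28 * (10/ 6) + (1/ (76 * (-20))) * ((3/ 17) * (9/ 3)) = 506166049/ 9690000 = 52.24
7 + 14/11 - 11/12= 971/132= 7.36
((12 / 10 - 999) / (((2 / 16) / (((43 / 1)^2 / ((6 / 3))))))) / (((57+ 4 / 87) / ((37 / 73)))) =-118776735036 / 1811495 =-65568.35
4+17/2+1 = 27/2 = 13.50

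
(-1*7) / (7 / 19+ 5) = -133 / 102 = -1.30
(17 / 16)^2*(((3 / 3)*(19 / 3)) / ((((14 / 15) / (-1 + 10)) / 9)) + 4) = 2240039 / 3584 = 625.01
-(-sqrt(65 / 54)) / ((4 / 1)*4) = sqrt(390) / 288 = 0.07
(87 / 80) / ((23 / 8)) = 87 / 230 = 0.38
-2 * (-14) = 28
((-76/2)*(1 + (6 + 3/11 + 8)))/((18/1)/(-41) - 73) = 261744/33121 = 7.90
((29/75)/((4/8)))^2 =3364/5625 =0.60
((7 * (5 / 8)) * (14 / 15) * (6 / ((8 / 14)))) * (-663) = -227409 / 8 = -28426.12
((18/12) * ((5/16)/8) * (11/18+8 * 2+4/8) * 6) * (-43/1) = -16555/64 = -258.67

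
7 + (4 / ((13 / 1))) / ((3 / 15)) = 111 / 13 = 8.54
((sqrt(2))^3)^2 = 8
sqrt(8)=2 * sqrt(2)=2.83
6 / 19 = 0.32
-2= -2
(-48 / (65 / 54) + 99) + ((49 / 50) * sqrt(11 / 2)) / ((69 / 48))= 196 * sqrt(22) / 575 + 3843 / 65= 60.72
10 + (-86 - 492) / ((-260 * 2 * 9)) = 23689 / 2340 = 10.12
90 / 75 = 6 / 5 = 1.20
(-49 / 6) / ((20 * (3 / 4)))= -49 / 90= -0.54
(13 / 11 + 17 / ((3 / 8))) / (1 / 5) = 7675 / 33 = 232.58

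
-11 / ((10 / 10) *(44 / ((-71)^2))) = -5041 / 4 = -1260.25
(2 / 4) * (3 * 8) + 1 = 13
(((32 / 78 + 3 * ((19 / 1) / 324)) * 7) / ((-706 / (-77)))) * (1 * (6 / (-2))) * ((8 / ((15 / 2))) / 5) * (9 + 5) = -12420716 / 3097575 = -4.01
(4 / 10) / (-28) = -1 / 70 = -0.01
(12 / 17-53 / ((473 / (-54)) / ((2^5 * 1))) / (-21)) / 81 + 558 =847860194 / 1519749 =557.89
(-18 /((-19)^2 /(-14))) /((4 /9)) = 567 /361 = 1.57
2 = 2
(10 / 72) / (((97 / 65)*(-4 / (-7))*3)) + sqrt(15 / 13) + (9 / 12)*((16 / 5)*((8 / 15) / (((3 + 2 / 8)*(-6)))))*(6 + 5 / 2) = -6859217 / 13618800 + sqrt(195) / 13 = 0.57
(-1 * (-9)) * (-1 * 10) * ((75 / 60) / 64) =-225 / 128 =-1.76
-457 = -457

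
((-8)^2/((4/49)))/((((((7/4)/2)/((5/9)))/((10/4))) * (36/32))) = 89600/81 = 1106.17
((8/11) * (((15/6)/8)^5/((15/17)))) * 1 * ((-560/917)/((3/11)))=-53125/9658368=-0.01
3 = 3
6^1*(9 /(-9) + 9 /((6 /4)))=30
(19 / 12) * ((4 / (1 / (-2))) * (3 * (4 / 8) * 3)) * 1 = -57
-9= -9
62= 62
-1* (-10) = 10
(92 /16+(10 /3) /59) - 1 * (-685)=489091 /708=690.81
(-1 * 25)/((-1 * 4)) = 25/4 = 6.25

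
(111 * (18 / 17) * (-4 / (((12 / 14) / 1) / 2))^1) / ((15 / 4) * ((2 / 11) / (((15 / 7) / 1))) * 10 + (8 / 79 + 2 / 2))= -8102556 / 31637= -256.11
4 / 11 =0.36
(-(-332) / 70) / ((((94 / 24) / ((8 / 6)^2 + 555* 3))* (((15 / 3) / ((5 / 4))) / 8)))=2845904 / 705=4036.74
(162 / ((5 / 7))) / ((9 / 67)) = 8442 / 5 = 1688.40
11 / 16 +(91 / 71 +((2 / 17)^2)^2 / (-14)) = 1307846251 / 664158992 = 1.97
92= 92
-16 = -16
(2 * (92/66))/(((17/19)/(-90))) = -52440/187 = -280.43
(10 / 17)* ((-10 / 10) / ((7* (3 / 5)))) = -50 / 357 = -0.14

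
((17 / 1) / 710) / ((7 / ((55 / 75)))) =187 / 74550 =0.00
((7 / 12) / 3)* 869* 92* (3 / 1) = 46636.33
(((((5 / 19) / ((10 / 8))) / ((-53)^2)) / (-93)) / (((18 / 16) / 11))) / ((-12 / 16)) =1408 / 134014581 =0.00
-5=-5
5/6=0.83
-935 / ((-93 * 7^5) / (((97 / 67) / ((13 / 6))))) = 181390 / 453805807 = 0.00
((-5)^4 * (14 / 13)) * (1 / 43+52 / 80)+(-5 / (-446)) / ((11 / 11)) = 56490085 / 124657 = 453.16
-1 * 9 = -9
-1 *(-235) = 235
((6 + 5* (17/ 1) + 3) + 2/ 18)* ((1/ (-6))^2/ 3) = 0.87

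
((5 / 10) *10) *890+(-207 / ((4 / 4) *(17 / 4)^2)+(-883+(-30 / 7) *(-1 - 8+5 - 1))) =7236207 / 2023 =3576.97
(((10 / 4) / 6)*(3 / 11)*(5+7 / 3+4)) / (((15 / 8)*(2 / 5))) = 170 / 99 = 1.72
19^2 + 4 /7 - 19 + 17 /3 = 7313 /21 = 348.24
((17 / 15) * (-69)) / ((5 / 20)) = -1564 / 5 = -312.80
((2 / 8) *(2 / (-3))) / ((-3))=1 / 18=0.06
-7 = -7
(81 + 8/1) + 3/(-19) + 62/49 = 83890/931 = 90.11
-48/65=-0.74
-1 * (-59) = 59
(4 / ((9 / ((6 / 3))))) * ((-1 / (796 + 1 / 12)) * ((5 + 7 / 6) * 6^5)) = -511488 / 9553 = -53.54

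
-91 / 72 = -1.26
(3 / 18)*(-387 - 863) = -208.33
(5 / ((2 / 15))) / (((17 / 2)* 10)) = 15 / 34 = 0.44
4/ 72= 1/ 18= 0.06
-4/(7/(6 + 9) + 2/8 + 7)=-0.52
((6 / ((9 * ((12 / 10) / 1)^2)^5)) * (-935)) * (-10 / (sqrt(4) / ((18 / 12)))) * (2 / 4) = 0.06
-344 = -344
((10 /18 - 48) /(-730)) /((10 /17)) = 7259 /65700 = 0.11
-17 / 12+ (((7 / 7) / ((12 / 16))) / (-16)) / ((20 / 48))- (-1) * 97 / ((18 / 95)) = 91859 / 180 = 510.33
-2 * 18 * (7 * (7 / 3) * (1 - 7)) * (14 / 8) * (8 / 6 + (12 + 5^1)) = 113190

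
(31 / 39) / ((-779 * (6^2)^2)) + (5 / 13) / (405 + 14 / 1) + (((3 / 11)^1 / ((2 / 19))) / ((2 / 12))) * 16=248.73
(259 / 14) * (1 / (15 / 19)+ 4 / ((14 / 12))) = 86.86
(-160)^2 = 25600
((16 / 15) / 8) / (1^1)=2 / 15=0.13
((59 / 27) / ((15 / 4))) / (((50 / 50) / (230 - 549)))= -185.89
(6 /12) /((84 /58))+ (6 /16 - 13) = -2063 /168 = -12.28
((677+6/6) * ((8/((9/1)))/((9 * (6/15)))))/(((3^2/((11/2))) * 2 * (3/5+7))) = 31075/4617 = 6.73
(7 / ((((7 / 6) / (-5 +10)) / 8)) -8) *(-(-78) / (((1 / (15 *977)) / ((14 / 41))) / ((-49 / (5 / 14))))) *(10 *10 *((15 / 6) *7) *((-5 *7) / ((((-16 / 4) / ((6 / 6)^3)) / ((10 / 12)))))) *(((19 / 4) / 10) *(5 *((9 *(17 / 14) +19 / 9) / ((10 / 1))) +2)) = -157830806864924375 / 246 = -641588645792375.51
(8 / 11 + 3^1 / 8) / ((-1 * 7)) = -97 / 616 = -0.16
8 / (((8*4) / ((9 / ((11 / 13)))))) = 117 / 44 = 2.66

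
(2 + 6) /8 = 1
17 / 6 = 2.83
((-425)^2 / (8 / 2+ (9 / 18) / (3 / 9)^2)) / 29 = 21250 / 29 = 732.76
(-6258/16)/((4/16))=-3129/2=-1564.50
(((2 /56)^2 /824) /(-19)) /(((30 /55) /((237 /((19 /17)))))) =-14773 /466423552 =-0.00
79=79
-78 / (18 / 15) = -65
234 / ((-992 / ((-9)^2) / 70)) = -331695 / 248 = -1337.48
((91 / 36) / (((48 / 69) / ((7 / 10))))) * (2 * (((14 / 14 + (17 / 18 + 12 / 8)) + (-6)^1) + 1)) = -7.91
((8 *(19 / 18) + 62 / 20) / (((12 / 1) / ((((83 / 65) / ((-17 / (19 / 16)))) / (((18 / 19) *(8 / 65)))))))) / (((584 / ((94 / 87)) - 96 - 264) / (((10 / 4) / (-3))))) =0.00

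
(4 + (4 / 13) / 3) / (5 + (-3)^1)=80 / 39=2.05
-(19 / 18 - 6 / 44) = -91 / 99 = -0.92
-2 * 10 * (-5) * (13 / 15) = 260 / 3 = 86.67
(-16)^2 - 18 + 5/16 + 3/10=19089/80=238.61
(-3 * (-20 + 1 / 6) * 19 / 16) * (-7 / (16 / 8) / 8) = -15827 / 512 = -30.91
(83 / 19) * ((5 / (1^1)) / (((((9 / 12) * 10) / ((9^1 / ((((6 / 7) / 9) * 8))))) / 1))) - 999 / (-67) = 502191 / 10184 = 49.31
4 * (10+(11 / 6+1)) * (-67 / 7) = -1474 / 3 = -491.33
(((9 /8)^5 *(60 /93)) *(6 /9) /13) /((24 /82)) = 0.20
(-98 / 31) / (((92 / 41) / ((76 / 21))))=-10906 / 2139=-5.10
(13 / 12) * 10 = 65 / 6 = 10.83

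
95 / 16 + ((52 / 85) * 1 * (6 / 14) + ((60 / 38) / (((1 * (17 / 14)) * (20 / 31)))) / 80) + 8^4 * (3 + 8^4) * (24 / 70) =52060950301 / 9044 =5756407.60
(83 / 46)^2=6889 / 2116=3.26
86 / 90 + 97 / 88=8149 / 3960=2.06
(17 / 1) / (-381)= -17 / 381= -0.04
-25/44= -0.57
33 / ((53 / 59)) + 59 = 5074 / 53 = 95.74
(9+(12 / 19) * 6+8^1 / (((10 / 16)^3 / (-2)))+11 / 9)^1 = -51.52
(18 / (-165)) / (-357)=2 / 6545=0.00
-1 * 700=-700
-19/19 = -1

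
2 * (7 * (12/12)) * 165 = 2310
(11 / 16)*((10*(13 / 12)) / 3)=715 / 288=2.48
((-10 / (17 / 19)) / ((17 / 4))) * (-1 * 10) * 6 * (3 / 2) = 68400 / 289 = 236.68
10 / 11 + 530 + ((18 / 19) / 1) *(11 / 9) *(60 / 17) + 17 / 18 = 34275521 / 63954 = 535.94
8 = 8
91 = 91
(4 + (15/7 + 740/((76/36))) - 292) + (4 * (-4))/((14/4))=7993/133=60.10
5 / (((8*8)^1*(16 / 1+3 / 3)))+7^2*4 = 213253 / 1088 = 196.00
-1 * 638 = -638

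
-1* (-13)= 13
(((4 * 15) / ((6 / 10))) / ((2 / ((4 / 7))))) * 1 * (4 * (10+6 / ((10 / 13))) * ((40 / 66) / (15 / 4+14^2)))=6.17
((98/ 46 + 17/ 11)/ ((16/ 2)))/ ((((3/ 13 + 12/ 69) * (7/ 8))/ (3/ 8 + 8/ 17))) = 695175/ 633556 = 1.10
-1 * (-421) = 421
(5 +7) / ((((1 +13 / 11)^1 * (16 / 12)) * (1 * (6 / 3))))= 33 / 16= 2.06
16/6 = 8/3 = 2.67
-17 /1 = -17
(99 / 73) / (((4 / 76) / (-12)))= -22572 / 73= -309.21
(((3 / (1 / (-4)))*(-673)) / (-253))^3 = -526731062976 / 16194277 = -32525.75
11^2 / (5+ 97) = 121 / 102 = 1.19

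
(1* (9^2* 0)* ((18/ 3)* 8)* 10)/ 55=0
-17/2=-8.50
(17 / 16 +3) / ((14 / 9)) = 585 / 224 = 2.61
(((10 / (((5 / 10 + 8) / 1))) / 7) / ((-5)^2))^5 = 1024 / 74573551871875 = 0.00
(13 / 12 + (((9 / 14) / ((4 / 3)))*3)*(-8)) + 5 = -461 / 84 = -5.49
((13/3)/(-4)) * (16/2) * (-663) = 5746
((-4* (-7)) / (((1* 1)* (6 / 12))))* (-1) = -56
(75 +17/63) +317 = 24713/63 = 392.27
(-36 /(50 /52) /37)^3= -820025856 /791453125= -1.04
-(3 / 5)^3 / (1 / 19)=-513 / 125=-4.10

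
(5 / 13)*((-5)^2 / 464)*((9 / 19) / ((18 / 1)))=0.00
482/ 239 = 2.02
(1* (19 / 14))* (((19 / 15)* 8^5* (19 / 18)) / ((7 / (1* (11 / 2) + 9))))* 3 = 814739456 / 2205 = 369496.35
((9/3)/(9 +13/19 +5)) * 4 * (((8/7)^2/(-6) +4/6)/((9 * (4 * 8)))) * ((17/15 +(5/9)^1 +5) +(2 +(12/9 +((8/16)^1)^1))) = 197923/14764680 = 0.01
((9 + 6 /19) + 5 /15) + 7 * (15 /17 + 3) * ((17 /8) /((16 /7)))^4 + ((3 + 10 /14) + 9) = 2284860726041 /53552873472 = 42.67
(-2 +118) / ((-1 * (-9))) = 116 / 9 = 12.89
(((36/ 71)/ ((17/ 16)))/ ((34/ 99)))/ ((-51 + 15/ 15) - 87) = -28512/ 2811103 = -0.01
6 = 6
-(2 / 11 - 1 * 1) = 9 / 11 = 0.82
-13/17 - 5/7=-176/119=-1.48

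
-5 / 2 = -2.50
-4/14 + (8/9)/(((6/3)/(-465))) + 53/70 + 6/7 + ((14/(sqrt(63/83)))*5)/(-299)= -43121/210 - 10*sqrt(581)/897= -205.61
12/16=3/4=0.75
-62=-62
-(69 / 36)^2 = -3.67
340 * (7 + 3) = 3400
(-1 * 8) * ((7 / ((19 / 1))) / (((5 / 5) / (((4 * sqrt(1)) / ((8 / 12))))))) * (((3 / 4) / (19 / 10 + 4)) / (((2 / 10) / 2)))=-25200 / 1121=-22.48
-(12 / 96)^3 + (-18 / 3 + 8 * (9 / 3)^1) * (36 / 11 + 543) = 55378933 / 5632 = 9832.91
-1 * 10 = -10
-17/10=-1.70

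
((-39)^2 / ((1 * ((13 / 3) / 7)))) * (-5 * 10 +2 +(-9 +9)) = -117936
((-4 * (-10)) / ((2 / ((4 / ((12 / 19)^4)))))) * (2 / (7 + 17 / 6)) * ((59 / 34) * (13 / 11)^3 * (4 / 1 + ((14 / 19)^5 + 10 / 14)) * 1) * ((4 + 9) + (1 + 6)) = 4694771222375 / 162507114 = 28889.64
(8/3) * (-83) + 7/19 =-220.96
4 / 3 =1.33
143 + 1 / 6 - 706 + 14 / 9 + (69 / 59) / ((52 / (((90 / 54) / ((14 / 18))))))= -108476699 / 193284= -561.23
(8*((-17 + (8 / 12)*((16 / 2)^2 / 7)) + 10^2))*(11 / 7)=164648 / 147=1120.05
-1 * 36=-36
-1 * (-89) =89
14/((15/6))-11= -27/5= -5.40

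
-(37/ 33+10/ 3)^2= -2401/ 121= -19.84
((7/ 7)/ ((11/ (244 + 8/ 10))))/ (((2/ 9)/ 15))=16524/ 11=1502.18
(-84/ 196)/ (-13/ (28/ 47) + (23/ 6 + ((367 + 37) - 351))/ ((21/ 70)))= -108/ 42241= -0.00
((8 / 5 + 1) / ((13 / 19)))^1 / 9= 0.42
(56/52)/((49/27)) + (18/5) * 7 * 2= 23202/455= 50.99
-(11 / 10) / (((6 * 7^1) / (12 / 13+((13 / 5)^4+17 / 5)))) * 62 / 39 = -69294269 / 33271875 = -2.08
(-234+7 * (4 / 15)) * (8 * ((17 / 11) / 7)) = -473552 / 1155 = -410.00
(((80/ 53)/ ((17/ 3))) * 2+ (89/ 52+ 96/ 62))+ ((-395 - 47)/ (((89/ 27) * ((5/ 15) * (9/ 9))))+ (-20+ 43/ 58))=-1565955218159/ 3748675372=-417.74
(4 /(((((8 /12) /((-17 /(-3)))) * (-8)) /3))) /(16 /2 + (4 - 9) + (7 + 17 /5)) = -255 /268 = -0.95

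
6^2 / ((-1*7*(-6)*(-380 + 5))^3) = -1 / 108527343750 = -0.00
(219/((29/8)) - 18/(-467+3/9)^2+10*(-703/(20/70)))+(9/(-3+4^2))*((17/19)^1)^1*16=-172227042000203/7019740000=-24534.68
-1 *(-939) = 939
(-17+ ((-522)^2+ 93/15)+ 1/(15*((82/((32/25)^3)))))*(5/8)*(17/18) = 22255525967389/138375000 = 160834.88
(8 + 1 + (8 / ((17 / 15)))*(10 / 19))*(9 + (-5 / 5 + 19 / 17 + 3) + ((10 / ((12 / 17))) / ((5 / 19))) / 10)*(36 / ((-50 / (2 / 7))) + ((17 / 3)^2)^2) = 357119101093921 / 1556698500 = 229408.01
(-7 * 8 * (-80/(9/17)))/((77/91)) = 10000.81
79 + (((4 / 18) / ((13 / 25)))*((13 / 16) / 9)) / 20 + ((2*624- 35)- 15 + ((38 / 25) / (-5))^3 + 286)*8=60500809439833 / 5062500000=11950.78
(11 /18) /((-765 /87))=-0.07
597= 597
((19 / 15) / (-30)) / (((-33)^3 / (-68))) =-646 / 8085825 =-0.00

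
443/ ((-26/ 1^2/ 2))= -443/ 13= -34.08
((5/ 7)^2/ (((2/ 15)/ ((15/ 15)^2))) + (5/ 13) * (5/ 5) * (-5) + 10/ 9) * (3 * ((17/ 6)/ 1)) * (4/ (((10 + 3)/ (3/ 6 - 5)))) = -587605/ 16562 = -35.48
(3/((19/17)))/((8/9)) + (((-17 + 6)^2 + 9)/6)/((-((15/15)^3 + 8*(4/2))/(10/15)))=50467/23256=2.17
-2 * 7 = -14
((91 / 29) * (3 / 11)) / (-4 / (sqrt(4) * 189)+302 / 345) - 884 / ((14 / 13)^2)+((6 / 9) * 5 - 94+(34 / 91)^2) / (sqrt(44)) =-223651016381 / 293800276 - 1124482 * sqrt(11) / 273273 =-774.88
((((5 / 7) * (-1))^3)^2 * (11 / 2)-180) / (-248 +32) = 42181765 / 50824368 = 0.83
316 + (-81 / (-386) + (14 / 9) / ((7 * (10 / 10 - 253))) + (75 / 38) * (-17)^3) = -9380.50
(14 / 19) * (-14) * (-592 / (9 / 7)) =812224 / 171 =4749.85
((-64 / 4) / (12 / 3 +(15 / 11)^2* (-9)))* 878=1699808 / 1541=1103.06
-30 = -30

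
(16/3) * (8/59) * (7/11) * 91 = 81536/1947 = 41.88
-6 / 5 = -1.20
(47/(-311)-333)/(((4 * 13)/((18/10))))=-7173/622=-11.53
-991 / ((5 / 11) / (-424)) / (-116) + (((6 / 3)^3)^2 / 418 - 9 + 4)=-241647639 / 30305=-7973.85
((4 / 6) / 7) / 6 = 1 / 63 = 0.02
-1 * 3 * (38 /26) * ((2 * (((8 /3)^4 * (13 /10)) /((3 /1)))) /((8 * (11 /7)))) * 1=-68096 /4455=-15.29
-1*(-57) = 57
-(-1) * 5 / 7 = 5 / 7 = 0.71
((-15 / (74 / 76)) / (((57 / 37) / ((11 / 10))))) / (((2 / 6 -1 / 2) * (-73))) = -66 / 73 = -0.90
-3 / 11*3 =-0.82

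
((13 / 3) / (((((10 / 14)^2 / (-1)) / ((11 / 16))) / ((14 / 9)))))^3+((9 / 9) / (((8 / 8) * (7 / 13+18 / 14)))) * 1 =-9787026293365867 / 13069512000000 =-748.84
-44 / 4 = -11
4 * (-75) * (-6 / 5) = 360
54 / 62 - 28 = -841 / 31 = -27.13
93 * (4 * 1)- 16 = 356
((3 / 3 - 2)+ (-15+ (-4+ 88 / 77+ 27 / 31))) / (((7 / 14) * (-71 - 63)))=3903 / 14539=0.27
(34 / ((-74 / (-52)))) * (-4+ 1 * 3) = -884 / 37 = -23.89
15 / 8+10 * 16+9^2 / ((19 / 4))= 27197 / 152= 178.93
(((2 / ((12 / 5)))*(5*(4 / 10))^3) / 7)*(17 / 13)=340 / 273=1.25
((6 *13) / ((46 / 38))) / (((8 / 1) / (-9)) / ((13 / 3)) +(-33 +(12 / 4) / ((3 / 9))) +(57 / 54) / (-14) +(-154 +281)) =255528 / 407353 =0.63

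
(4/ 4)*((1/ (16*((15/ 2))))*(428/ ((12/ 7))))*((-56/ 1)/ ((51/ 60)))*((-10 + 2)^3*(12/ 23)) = 42950656/ 1173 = 36616.08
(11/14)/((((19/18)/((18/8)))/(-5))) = -8.37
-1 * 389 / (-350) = 389 / 350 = 1.11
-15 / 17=-0.88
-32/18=-16/9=-1.78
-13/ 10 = -1.30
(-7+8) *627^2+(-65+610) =393674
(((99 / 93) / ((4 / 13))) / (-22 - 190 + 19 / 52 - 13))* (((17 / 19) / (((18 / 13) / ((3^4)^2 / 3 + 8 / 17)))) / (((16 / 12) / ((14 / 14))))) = -898698229 / 55040872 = -16.33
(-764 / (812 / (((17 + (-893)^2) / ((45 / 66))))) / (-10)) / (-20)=-279246011 / 50750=-5502.38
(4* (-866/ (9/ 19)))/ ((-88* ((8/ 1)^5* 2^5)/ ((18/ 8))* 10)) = 8227/ 461373440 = 0.00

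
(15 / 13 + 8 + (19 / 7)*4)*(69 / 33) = 41883 / 1001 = 41.84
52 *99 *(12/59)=61776/59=1047.05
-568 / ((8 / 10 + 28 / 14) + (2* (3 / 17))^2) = -410380 / 2113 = -194.22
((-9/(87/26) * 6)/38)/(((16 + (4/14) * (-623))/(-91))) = -1183/4959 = -0.24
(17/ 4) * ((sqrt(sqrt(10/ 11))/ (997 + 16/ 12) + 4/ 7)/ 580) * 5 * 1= 0.02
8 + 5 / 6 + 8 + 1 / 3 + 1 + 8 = 157 / 6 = 26.17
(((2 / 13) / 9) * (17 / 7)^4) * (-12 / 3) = -2.38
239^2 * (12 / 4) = 171363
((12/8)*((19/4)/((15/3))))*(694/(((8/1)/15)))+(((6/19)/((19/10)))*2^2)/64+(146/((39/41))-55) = 879781535/450528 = 1952.78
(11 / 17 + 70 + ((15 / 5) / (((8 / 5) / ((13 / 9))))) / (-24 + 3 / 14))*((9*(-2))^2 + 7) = 1585973591 / 67932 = 23346.49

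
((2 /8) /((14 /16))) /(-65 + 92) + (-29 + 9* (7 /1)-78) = -8314 /189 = -43.99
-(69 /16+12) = -261 /16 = -16.31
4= 4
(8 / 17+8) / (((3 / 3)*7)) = 144 / 119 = 1.21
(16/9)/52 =4/117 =0.03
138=138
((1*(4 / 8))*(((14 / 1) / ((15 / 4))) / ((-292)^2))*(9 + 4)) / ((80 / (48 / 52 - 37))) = -3283 / 25579200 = -0.00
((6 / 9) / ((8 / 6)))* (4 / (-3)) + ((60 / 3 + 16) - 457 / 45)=1133 / 45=25.18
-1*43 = -43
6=6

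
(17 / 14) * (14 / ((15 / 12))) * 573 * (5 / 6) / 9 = 6494 / 9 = 721.56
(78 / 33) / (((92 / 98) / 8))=5096 / 253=20.14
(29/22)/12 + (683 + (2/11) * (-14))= 179669/264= 680.56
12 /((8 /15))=22.50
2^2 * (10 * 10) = 400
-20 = -20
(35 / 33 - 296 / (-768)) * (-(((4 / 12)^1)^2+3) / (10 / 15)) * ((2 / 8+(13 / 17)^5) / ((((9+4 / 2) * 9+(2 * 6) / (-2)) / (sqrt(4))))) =-1150068703 / 15493479584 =-0.07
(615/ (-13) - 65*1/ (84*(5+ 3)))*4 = -414125/ 2184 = -189.62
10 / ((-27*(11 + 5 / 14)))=-140 / 4293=-0.03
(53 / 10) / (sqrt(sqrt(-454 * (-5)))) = 53 * 2270^(3 / 4) / 22700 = 0.77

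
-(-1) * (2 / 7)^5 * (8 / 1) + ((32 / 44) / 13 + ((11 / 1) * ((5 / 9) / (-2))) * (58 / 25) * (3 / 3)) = -758987039 / 108153045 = -7.02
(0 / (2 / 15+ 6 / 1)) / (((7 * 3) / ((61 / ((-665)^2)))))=0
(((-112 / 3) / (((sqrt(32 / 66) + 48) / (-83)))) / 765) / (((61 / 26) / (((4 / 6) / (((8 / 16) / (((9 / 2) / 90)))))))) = 2658656 / 1108527075 - 60424*sqrt(33) / 9976743675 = 0.00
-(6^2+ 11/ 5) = -191/ 5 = -38.20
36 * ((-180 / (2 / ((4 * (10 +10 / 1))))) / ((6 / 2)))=-86400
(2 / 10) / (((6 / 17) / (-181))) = -3077 / 30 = -102.57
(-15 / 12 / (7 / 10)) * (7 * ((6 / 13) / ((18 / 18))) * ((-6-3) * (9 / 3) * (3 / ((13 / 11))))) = 66825 / 169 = 395.41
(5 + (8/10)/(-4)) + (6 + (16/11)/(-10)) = 586/55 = 10.65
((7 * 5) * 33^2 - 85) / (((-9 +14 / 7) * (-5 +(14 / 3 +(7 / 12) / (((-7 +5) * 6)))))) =1095264 / 77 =14224.21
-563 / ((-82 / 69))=38847 / 82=473.74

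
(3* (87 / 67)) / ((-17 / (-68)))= 1044 / 67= 15.58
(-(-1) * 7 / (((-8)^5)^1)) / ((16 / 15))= -105 / 524288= -0.00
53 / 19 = 2.79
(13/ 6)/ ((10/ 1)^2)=13/ 600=0.02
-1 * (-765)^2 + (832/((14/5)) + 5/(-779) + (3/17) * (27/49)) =-379563722061/648907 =-584927.77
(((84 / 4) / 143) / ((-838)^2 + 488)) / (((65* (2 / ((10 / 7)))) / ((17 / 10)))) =17 / 4354595960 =0.00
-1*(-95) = 95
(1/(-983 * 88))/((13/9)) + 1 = 1.00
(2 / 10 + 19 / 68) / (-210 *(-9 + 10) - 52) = -163 / 89080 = -0.00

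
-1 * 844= -844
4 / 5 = 0.80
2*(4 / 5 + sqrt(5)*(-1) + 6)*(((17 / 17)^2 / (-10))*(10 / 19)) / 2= -34 / 95 + sqrt(5) / 19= -0.24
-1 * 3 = -3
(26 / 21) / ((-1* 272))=-13 / 2856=-0.00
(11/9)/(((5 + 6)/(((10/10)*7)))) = 7/9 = 0.78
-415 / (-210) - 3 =-43 / 42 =-1.02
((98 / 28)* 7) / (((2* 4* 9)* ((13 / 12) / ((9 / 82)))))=147 / 4264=0.03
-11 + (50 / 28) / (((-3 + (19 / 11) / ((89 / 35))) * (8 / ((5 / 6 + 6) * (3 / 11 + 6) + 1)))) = -7745333 / 508928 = -15.22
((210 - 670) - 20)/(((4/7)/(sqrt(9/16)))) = -630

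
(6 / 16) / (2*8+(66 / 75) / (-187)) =425 / 18128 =0.02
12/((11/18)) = 216/11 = 19.64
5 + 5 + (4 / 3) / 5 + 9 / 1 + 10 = 439 / 15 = 29.27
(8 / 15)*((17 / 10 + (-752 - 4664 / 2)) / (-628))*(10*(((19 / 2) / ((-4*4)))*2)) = -585637 / 18840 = -31.08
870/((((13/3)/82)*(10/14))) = 299628/13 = 23048.31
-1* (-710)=710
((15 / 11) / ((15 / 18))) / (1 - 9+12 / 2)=-9 / 11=-0.82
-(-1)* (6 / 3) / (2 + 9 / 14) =28 / 37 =0.76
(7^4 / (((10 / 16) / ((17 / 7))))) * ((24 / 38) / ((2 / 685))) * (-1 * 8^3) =-19632463872 / 19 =-1033287572.21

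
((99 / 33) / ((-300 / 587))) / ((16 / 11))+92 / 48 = -10171 / 4800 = -2.12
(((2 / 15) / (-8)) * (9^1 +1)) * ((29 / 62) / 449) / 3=-29 / 501084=-0.00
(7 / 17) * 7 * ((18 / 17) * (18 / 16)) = 3.43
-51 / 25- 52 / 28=-682 / 175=-3.90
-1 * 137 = -137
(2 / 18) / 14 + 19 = 2395 / 126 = 19.01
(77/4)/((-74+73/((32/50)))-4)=308/577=0.53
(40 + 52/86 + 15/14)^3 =15792469779969/218167208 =72387.00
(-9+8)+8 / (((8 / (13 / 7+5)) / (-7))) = -49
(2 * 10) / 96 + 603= 14477 / 24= 603.21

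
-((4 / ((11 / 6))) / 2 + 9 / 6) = -57 / 22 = -2.59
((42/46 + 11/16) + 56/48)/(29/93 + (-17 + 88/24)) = -94705/445648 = -0.21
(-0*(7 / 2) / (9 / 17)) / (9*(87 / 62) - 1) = 0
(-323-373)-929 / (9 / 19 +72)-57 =-1054532 / 1377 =-765.82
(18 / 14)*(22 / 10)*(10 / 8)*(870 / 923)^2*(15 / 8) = 280999125 / 47708024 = 5.89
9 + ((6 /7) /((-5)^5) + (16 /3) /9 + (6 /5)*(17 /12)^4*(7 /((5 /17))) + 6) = 130.63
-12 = -12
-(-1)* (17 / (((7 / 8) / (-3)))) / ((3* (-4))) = 34 / 7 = 4.86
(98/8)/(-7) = -7/4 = -1.75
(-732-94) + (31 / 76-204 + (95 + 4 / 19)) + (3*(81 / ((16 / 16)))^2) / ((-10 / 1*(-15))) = -1526007 / 1900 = -803.16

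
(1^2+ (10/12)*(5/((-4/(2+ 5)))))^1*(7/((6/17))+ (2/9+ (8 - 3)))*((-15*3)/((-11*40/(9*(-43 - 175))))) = 2024457/64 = 31632.14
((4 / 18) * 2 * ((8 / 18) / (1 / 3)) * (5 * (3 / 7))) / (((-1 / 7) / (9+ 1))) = -800 / 9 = -88.89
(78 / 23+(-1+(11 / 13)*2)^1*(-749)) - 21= -160308 / 299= -536.15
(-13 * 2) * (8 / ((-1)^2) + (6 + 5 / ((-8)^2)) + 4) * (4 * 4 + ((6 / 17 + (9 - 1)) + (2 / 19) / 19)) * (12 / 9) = -281056126 / 18411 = -15265.66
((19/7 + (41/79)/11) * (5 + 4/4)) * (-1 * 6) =-604728/6083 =-99.41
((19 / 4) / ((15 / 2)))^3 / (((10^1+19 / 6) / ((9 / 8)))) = 6859 / 316000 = 0.02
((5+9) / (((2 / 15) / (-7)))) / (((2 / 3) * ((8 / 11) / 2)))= -24255 / 8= -3031.88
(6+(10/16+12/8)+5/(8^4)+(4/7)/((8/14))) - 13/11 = 357943/45056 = 7.94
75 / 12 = 25 / 4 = 6.25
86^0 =1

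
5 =5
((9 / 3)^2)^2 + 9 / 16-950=-13895 / 16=-868.44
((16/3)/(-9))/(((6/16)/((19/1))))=-2432/81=-30.02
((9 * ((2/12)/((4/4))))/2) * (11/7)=33/28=1.18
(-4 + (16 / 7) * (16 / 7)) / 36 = 0.03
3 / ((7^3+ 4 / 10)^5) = 9375 / 14922839767048357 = 0.00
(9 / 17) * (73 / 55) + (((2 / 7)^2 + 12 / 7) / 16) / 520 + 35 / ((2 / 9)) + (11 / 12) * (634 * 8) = 4807.54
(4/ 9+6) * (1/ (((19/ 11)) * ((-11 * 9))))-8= -12370/ 1539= -8.04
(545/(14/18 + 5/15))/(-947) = -981/1894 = -0.52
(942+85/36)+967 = 68809/36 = 1911.36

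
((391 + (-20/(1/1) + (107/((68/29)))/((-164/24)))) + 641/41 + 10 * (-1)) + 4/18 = 4644259/12546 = 370.18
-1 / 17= -0.06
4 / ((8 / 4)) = 2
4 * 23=92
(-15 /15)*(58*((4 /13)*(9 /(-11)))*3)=6264 /143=43.80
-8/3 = -2.67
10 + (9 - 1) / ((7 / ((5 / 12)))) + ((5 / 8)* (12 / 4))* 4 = 755 / 42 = 17.98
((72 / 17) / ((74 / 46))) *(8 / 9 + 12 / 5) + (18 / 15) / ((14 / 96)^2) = 271072 / 4165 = 65.08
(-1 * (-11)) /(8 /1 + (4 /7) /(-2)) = 77 /54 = 1.43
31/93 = 1/3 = 0.33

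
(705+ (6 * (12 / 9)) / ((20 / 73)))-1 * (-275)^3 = 103988046 / 5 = 20797609.20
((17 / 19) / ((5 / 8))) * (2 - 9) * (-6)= 5712 / 95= 60.13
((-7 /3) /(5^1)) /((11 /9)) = -21 /55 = -0.38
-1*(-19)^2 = -361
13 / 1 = 13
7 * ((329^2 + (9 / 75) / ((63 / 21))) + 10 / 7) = 18942432 / 25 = 757697.28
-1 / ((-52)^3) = 1 / 140608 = 0.00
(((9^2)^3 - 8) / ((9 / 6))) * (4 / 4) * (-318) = -112663796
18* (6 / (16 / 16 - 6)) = -108 / 5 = -21.60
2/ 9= 0.22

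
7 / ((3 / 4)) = 28 / 3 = 9.33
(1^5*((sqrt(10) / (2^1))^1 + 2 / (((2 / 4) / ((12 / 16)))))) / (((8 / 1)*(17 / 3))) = 3*sqrt(10) / 272 + 9 / 136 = 0.10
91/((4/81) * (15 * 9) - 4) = 273/8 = 34.12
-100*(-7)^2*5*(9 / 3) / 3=-24500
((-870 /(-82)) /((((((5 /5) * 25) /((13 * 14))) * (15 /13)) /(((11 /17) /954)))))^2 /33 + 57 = 11813509040004614 /207254317426875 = 57.00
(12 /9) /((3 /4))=16 /9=1.78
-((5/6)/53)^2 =-25/101124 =-0.00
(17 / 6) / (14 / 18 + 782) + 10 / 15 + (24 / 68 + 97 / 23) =86614693 / 16527570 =5.24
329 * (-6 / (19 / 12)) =-23688 / 19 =-1246.74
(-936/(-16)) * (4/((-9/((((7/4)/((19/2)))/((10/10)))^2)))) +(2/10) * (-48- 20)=-52281/3610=-14.48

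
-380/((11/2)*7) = -760/77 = -9.87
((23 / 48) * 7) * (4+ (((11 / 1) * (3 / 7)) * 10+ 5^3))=9453 / 16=590.81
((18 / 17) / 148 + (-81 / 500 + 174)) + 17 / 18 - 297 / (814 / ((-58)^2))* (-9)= 11221.44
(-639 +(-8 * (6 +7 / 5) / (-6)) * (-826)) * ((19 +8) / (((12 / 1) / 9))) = -3559491 / 20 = -177974.55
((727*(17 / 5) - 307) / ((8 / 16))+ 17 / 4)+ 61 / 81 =7022057 / 1620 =4334.60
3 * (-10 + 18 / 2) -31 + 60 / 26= -412 / 13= -31.69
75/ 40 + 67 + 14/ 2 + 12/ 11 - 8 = 6069/ 88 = 68.97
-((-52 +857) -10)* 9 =-7155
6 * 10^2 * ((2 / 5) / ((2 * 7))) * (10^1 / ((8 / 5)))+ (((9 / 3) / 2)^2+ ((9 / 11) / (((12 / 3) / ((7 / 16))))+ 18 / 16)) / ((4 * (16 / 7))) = 33911511 / 315392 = 107.52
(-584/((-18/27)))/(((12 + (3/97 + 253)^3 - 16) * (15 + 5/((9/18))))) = 66625129/30803118188525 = 0.00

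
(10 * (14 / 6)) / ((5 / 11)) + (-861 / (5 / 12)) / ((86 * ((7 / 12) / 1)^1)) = 6542 / 645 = 10.14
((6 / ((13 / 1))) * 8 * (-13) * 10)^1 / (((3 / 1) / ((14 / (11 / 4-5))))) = 8960 / 9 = 995.56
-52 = -52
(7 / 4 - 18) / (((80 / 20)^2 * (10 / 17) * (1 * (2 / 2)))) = -221 / 128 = -1.73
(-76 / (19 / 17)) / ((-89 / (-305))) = -20740 / 89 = -233.03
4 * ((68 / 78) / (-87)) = -136 / 3393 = -0.04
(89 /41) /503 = 89 /20623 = 0.00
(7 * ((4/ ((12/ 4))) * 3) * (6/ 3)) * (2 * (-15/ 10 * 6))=-1008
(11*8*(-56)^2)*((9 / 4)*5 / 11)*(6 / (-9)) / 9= -62720 / 3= -20906.67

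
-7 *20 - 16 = -156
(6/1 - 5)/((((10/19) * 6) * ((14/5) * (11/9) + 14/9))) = 57/896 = 0.06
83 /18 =4.61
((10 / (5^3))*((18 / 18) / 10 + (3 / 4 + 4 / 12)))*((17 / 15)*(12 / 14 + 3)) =3621 / 8750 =0.41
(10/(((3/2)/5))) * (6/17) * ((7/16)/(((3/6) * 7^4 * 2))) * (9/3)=75/11662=0.01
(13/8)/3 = 0.54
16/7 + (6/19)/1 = 346/133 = 2.60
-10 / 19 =-0.53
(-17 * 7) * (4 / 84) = -17 / 3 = -5.67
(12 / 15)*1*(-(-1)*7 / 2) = 14 / 5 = 2.80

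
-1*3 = -3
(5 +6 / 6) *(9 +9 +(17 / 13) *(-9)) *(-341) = -165726 / 13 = -12748.15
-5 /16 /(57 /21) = -35 /304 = -0.12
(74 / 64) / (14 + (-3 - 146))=-37 / 4320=-0.01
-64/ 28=-16/ 7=-2.29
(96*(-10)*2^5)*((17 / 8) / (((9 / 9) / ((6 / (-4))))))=97920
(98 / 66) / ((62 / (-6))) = -49 / 341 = -0.14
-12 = -12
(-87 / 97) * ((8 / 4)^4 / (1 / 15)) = -20880 / 97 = -215.26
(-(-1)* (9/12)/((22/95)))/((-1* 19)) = -15/88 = -0.17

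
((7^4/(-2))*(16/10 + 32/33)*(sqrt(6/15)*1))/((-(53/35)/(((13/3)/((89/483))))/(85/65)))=184003036*sqrt(10)/14685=39623.34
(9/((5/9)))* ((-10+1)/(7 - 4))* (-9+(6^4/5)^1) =-303993/25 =-12159.72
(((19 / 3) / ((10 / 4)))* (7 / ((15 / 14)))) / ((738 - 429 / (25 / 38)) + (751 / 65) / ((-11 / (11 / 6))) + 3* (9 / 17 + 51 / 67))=110282536 / 585465513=0.19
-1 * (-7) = 7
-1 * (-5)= 5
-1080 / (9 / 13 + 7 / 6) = -16848 / 29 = -580.97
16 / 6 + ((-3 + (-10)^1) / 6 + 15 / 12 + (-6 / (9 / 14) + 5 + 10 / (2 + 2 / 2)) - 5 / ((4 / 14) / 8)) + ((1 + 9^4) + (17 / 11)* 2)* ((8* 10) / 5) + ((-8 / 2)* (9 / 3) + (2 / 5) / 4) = 23075867 / 220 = 104890.30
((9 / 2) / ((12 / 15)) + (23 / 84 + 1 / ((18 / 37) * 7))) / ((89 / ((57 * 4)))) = 15.86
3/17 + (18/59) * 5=1707/1003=1.70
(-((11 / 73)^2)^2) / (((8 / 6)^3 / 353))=-139543371 / 1817487424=-0.08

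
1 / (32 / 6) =3 / 16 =0.19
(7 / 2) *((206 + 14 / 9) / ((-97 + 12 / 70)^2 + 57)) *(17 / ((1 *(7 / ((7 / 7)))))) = 9725275 / 51998157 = 0.19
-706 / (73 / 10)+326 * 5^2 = 587890 / 73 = 8053.29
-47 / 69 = -0.68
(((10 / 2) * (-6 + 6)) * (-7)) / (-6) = 0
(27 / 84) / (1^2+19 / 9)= 81 / 784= 0.10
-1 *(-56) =56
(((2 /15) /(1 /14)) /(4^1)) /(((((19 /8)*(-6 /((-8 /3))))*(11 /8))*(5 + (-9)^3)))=-448 /5106915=-0.00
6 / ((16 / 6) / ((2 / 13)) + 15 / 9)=6 / 19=0.32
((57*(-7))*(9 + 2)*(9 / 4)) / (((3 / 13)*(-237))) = 57057 / 316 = 180.56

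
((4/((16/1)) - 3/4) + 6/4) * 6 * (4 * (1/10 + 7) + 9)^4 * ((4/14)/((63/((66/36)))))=26902281142/275625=97604.65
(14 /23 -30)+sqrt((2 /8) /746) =-676 /23+sqrt(746) /1492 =-29.37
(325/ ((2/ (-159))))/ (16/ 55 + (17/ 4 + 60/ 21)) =-39789750/ 11393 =-3492.47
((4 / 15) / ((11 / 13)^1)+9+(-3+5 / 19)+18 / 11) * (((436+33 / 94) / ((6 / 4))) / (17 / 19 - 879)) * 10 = -1056310801 / 38815326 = -27.21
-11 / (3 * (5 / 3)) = -2.20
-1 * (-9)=9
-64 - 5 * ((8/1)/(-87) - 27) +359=37450/87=430.46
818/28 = 409/14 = 29.21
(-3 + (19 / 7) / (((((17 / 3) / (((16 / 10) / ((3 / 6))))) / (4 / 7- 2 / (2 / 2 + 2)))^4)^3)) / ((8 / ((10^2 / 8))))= -41344989262429618997169191034360581 / 8820264375984990059237926093750000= -4.69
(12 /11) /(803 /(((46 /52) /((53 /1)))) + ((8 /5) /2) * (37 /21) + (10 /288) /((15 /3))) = 1391040 /61348051127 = 0.00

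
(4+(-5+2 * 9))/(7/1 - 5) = 17/2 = 8.50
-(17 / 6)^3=-4913 / 216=-22.75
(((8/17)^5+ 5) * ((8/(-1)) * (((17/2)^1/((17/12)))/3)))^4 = 169565766763433644475478604578816/4064231406647572522401601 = 41721484.29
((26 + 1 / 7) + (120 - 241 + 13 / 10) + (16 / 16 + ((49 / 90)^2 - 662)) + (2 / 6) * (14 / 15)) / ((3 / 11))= -470238373 / 170100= -2764.48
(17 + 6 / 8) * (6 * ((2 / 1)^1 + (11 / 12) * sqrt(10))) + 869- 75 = 781 * sqrt(10) / 8 + 1007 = 1315.72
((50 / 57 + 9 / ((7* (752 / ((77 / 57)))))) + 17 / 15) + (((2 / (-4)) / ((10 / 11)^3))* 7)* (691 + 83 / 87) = -20022244709 / 6215280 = -3221.45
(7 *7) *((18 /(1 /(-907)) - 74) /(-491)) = 803600 /491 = 1636.66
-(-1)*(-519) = -519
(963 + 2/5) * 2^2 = 19268/5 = 3853.60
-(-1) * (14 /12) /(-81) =-7 /486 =-0.01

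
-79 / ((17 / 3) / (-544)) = 7584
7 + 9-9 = 7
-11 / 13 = -0.85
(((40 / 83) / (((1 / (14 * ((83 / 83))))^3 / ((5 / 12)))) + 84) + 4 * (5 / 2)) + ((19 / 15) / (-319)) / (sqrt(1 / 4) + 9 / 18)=85388331 / 132385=645.00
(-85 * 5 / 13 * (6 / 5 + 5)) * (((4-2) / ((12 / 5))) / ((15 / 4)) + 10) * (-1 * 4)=969680 / 117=8287.86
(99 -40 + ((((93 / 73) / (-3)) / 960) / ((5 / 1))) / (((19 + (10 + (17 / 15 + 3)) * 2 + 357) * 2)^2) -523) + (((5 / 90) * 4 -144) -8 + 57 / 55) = -209111964222862291 / 340162480373760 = -614.74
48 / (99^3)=16 / 323433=0.00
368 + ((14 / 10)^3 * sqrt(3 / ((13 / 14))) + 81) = 343 * sqrt(546) / 1625 + 449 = 453.93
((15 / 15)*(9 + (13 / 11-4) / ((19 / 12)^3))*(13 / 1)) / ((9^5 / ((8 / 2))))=0.01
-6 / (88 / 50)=-75 / 22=-3.41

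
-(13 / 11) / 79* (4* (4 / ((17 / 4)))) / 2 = -0.03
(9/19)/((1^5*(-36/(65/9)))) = -0.10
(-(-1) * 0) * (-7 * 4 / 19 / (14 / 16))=0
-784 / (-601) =784 / 601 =1.30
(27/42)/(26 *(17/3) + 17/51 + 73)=27/9268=0.00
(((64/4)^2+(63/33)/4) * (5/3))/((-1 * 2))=-56425/264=-213.73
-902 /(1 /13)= -11726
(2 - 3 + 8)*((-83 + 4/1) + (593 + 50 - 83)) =3367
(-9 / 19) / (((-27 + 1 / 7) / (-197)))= -12411 / 3572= -3.47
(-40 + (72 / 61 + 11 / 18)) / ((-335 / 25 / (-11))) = -2307415 / 73566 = -31.37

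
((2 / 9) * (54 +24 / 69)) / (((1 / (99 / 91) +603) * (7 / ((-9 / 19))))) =-61875 / 45722873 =-0.00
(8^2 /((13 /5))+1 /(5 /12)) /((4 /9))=3951 /65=60.78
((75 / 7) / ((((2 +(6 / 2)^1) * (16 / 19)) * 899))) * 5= 1425 / 100688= 0.01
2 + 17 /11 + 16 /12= 4.88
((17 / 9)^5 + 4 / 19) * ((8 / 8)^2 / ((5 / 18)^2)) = 108853916 / 346275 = 314.36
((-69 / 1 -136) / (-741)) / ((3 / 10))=2050 / 2223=0.92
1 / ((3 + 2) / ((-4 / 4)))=-1 / 5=-0.20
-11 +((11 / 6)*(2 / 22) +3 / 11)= -697 / 66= -10.56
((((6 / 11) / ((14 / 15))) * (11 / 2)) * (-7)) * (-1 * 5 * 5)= 1125 / 2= 562.50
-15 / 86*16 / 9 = -40 / 129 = -0.31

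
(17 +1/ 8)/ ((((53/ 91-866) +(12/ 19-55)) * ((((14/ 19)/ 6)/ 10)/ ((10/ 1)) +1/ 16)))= -0.29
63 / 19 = 3.32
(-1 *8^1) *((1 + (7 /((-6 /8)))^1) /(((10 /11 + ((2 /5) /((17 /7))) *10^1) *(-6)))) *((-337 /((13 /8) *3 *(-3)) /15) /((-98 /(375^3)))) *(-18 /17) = -579218750000 /152243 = -3804567.37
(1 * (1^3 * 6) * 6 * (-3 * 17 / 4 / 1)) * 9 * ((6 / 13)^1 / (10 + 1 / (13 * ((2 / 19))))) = -177.68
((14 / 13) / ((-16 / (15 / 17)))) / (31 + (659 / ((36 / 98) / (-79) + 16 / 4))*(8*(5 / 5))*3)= -811965 / 54545612888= -0.00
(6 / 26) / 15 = 1 / 65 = 0.02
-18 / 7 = -2.57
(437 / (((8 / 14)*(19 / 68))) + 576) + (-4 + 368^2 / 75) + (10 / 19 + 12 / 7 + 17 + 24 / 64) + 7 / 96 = 546293973 / 106400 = 5134.34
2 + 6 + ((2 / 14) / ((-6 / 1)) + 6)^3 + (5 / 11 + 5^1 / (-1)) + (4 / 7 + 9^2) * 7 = 642107833 / 814968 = 787.89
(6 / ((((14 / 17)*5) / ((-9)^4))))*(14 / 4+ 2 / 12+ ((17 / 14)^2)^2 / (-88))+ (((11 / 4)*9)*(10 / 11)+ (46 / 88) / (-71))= 58538164231583 / 1680162176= 34840.78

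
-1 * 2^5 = -32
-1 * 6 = -6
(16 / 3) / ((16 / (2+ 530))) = 532 / 3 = 177.33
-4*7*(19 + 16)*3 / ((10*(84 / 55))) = -385 / 2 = -192.50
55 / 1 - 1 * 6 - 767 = -718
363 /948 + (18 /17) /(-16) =3403 /10744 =0.32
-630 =-630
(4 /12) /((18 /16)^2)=64 /243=0.26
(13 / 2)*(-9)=-117 / 2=-58.50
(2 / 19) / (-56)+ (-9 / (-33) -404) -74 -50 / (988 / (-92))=-35989523 / 76076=-473.07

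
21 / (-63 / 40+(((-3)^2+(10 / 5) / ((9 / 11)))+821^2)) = 7560 / 242658313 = 0.00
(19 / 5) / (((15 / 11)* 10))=209 / 750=0.28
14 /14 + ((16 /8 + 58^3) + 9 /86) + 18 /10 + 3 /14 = 293651264 /1505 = 195117.12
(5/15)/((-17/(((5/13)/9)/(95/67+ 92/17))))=-335/2730429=-0.00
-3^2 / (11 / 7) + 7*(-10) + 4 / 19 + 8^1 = -14111 / 209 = -67.52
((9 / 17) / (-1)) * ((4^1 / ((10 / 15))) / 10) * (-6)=162 / 85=1.91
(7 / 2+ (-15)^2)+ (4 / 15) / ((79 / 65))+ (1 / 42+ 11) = 132578 / 553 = 239.74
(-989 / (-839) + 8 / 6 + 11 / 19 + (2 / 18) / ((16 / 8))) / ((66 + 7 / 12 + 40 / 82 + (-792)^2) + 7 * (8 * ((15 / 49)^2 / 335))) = 1701434415170 / 339209222259969741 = 0.00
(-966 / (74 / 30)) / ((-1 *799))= 14490 / 29563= 0.49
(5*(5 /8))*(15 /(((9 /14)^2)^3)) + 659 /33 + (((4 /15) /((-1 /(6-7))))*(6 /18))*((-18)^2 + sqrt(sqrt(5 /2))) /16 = 2^(3 /4)*5^(1 /4) /360 + 6682799008 /9743085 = 685.91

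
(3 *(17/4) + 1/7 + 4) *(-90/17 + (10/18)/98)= -37506535/419832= -89.34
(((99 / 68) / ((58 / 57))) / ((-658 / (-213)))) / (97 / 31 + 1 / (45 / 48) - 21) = -558910935 / 20278517728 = -0.03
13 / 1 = 13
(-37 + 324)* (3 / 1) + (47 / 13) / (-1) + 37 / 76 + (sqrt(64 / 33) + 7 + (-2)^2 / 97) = 8* sqrt(33) / 33 + 82889773 / 95836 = 866.31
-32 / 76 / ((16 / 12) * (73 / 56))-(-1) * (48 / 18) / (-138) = -75100 / 287109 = -0.26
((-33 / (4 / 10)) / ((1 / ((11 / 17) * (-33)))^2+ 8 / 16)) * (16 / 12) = -28989180 / 132347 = -219.04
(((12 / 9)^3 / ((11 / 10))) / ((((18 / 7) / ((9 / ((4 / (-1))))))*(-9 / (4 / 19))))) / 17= 0.00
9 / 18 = 1 / 2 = 0.50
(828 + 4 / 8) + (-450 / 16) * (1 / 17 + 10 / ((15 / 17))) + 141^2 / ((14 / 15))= 20762327 / 952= 21809.17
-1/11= -0.09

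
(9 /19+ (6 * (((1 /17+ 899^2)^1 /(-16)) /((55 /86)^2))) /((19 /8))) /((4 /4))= -27713613069 /88825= -312002.40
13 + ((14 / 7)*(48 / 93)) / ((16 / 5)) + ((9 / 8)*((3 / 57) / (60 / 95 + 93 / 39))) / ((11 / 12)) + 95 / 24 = 105493687 / 6097080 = 17.30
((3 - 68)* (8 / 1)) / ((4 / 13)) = -1690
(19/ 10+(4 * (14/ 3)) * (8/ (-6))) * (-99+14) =35173/ 18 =1954.06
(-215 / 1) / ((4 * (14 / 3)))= -645 / 56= -11.52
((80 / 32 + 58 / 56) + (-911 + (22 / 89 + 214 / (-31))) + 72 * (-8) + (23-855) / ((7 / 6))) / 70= -170206487 / 5407640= -31.48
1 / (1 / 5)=5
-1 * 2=-2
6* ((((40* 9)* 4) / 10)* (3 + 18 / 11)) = 4005.82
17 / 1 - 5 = 12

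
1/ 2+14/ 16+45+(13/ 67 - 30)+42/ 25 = 244537/ 13400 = 18.25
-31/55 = -0.56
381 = 381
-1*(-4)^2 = -16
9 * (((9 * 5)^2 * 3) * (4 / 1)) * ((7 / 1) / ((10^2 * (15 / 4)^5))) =64512 / 3125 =20.64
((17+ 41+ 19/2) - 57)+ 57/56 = 645/56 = 11.52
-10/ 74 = -5/ 37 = -0.14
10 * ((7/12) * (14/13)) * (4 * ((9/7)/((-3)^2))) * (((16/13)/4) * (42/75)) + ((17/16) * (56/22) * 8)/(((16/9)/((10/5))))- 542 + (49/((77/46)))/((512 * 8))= -29526991801/57108480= -517.03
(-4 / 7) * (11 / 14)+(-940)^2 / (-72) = -5412248 / 441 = -12272.67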